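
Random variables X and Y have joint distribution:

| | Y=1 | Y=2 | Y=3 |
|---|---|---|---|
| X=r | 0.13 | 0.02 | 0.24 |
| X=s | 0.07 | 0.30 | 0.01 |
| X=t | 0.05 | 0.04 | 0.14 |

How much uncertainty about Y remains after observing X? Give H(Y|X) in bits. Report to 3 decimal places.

1.097 bits

Chain rule: H(Y|X) = H(X,Y) − H(X).
Marginals: p(X) = (0.3900, 0.3800, 0.2300), p(Y) = (0.2500, 0.3600, 0.3900).
H(X,Y) = 2.6447 bits; H(X) = 1.5479 bits.
H(Y|X) = 2.6447 − 1.5479 = 1.097 bits.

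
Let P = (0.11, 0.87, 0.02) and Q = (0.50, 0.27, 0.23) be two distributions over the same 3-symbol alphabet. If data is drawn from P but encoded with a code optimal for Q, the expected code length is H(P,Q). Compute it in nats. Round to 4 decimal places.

H(P,Q) = −Σ p·ln q.
  −0.11·ln(0.50) = 0.07625
  −0.87·ln(0.27) = 1.13912
  −0.02·ln(0.23) = 0.02939
H(P,Q) = 1.2448 nats.

1.2448 nats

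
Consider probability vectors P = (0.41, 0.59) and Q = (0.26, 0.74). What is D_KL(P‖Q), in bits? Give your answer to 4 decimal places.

D(P‖Q) = Σ p·log₂(p/q).
  0.41·log₂(0.41/0.26) = 0.26942
  0.59·log₂(0.59/0.74) = -0.19282
D(P‖Q) = 0.0766 bits.

0.0766 bits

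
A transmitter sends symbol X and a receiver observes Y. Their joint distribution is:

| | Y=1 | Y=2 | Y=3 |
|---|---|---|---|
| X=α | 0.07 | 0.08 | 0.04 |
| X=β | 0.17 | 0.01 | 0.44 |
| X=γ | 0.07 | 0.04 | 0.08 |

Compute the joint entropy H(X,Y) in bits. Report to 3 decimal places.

H(X,Y) = −Σ p(x,y)·log₂ p(x,y) over all 9 cells.
  cell (α,1): −0.07·log₂0.07 = 0.2686
  cell (α,2): −0.08·log₂0.08 = 0.2915
  cell (α,3): −0.04·log₂0.04 = 0.1858
  cell (β,1): −0.17·log₂0.17 = 0.4346
  cell (β,2): −0.01·log₂0.01 = 0.0664
  cell (β,3): −0.44·log₂0.44 = 0.5211
  cell (γ,1): −0.07·log₂0.07 = 0.2686
  cell (γ,2): −0.04·log₂0.04 = 0.1858
  cell (γ,3): −0.08·log₂0.08 = 0.2915
Sum = 2.514 bits.

2.514 bits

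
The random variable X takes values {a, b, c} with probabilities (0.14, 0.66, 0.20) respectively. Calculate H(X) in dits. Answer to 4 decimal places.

H(X) = −Σ p·log₁₀ p.
  −(0.14)·log₁₀(0.14) = 0.11954
  −(0.66)·log₁₀(0.66) = 0.11910
  −(0.20)·log₁₀(0.20) = 0.13979
Sum: 0.11954 + 0.11910 + 0.13979 = 0.3784 dits.

0.3784 dits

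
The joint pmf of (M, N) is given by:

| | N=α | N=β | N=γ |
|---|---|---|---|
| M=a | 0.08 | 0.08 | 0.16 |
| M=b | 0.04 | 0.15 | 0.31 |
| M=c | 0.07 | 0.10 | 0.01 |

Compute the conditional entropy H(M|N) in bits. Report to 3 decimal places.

Marginals: p(M) = (0.3200, 0.5000, 0.1800), p(N) = (0.1900, 0.3300, 0.4800).
H(M|N) = Σ p(N) · H(M|N=·).
  N=α: p=0.1900, H(M|N=α) = 1.5294
  N=β: p=0.3300, H(M|N=β) = 1.5346
  N=γ: p=0.4800, H(M|N=γ) = 1.0520
Weighted sum = 1.302 bits.

1.302 bits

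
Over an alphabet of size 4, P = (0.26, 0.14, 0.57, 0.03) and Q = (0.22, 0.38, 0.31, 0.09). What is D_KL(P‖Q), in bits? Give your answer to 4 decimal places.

0.3143 bits

D(P‖Q) = Σ p·log₂(p/q).
  0.26·log₂(0.26/0.22) = 0.06266
  0.14·log₂(0.14/0.38) = -0.20168
  0.57·log₂(0.57/0.31) = 0.50086
  0.03·log₂(0.03/0.09) = -0.04755
D(P‖Q) = 0.3143 bits.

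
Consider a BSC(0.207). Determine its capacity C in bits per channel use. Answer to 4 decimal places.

0.2643 bits

Binary symmetric channel: C = 1 − h₂(ε) where h₂ is the binary entropy function.
h₂(0.207) = −0.207·log₂0.207 − 0.793·log₂0.793 = 0.7357.
C = 1 − 0.7357 = 0.2643 bits per channel use.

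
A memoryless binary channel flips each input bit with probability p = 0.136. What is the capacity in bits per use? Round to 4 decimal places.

Binary symmetric channel: C = 1 − h₂(ε) where h₂ is the binary entropy function.
h₂(0.136) = −0.136·log₂0.136 − 0.864·log₂0.864 = 0.5737.
C = 1 − 0.5737 = 0.4263 bits per channel use.

0.4263 bits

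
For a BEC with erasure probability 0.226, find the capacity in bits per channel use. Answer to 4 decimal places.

0.7740 bits

Binary erasure channel: capacity C = 1 − ε.
C = 1 − 0.226 = 0.7740 bits per channel use.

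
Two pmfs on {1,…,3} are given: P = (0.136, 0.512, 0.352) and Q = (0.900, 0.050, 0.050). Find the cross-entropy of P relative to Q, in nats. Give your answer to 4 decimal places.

H(P,Q) = −Σ p·ln q.
  −0.136·ln(0.900) = 0.01433
  −0.512·ln(0.050) = 1.53381
  −0.352·ln(0.050) = 1.05450
H(P,Q) = 2.6026 nats.

2.6026 nats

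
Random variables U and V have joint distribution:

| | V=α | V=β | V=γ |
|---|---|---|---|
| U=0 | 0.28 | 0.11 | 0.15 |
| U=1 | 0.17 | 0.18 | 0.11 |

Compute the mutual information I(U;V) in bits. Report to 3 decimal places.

0.032 bits

Marginals: p(U) = (0.5400, 0.4600), p(V) = (0.4500, 0.2900, 0.2600).
I(U;V) = Σ p(x,y)·log₂[p(x,y)/(p(x)p(y))].
  (0,α): 0.28·log₂(1.1523) = 0.0573
  (0,β): 0.11·log₂(0.7024) = -0.0561
  (0,γ): 0.15·log₂(1.0684) = 0.0143
  (1,α): 0.17·log₂(0.8213) = -0.0483
  (1,β): 0.18·log₂(1.3493) = 0.0778
  (1,γ): 0.11·log₂(0.9197) = -0.0133
Sum = 0.032 bits.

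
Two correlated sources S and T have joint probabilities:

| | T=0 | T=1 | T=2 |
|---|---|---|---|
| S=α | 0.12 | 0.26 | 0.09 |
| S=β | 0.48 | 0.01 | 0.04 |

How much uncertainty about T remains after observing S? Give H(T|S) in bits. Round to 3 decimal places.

Chain rule: H(T|S) = H(S,T) − H(S).
Marginals: p(S) = (0.4700, 0.5300), p(T) = (0.6000, 0.2700, 0.1300).
H(S,T) = 1.9455 bits; H(S) = 0.9974 bits.
H(T|S) = 1.9455 − 0.9974 = 0.948 bits.

0.948 bits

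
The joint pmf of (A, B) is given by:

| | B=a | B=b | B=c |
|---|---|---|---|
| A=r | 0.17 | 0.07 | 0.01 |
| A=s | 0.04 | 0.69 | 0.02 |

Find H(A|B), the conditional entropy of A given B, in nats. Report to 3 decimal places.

Marginals: p(A) = (0.2500, 0.7500), p(B) = (0.2100, 0.7600, 0.0300).
H(A|B) = Σ p(B) · H(A|B=·).
  B=a: p=0.2100, H(A|B=a) = 0.4869
  B=b: p=0.7600, H(A|B=b) = 0.3074
  B=c: p=0.0300, H(A|B=c) = 0.6365
Weighted sum = 0.355 nats.

0.355 nats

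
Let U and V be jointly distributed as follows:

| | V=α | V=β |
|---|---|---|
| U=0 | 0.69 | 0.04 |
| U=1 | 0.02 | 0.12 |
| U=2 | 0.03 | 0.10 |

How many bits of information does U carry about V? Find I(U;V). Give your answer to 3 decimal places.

0.419 bits

Marginals: p(U) = (0.7300, 0.1400, 0.1300), p(V) = (0.7400, 0.2600).
I(U;V) = Σ p(x,y)·log₂[p(x,y)/(p(x)p(y))].
  (0,α): 0.69·log₂(1.2773) = 0.2436
  (0,β): 0.04·log₂(0.2107) = -0.0899
  (1,α): 0.02·log₂(0.1931) = -0.0475
  (1,β): 0.12·log₂(3.2967) = 0.2065
  (2,α): 0.03·log₂(0.3119) = -0.0504
  (2,β): 0.10·log₂(2.9586) = 0.1565
Sum = 0.419 bits.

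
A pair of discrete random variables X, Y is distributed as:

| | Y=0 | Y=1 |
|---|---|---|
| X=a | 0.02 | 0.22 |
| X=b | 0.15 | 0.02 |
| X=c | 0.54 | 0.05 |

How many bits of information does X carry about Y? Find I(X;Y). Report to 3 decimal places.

Marginals: p(X) = (0.2400, 0.1700, 0.5900), p(Y) = (0.7100, 0.2900).
I(X;Y) = Σ p(x,y)·log₂[p(x,y)/(p(x)p(y))].
  (a,0): 0.02·log₂(0.1174) = -0.0618
  (a,1): 0.22·log₂(3.1609) = 0.3653
  (b,0): 0.15·log₂(1.2428) = 0.0470
  (b,1): 0.02·log₂(0.4057) = -0.0260
  (c,0): 0.54·log₂(1.2891) = 0.1978
  (c,1): 0.05·log₂(0.2922) = -0.0887
Sum = 0.434 bits.

0.434 bits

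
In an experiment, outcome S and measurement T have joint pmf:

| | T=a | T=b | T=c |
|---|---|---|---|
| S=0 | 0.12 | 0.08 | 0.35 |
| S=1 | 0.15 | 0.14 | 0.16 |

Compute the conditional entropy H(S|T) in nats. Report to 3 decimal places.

Marginals: p(S) = (0.5500, 0.4500), p(T) = (0.2700, 0.2200, 0.5100).
H(S|T) = Σ p(T) · H(S|T=·).
  T=a: p=0.2700, H(S|T=a) = 0.6870
  T=b: p=0.2200, H(S|T=b) = 0.6555
  T=c: p=0.5100, H(S|T=c) = 0.6220
Weighted sum = 0.647 nats.

0.647 nats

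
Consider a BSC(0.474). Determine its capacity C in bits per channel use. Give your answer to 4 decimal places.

0.0020 bits

Binary symmetric channel: C = 1 − h₂(ε) where h₂ is the binary entropy function.
h₂(0.474) = −0.474·log₂0.474 − 0.526·log₂0.526 = 0.9980.
C = 1 − 0.9980 = 0.0020 bits per channel use.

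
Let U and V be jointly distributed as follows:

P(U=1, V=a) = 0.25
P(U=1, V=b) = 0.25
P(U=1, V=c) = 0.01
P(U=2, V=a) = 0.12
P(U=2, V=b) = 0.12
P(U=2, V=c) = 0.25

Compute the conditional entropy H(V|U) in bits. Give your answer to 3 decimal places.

Marginals: p(U) = (0.5100, 0.4900), p(V) = (0.3700, 0.3700, 0.2600).
H(V|U) = Σ p(U) · H(V|U=·).
  U=1: p=0.5100, H(V|U=1) = 1.1196
  U=2: p=0.4900, H(V|U=2) = 1.4895
Weighted sum = 1.301 bits.

1.301 bits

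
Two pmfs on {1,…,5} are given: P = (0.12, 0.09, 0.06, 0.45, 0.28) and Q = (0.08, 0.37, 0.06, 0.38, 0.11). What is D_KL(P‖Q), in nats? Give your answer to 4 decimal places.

D(P‖Q) = Σ p·ln(p/q).
  0.12·ln(0.12/0.08) = 0.04866
  0.09·ln(0.09/0.37) = -0.12723
  0.06·ln(0.06/0.06) = 0.00000
  0.45·ln(0.45/0.38) = 0.07608
  0.28·ln(0.28/0.11) = 0.26161
D(P‖Q) = 0.2591 nats.

0.2591 nats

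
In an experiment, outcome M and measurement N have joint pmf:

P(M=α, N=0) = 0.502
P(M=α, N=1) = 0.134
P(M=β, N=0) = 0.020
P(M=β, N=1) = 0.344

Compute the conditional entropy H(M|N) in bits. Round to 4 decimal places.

Chain rule: H(M|N) = H(M,N) − H(N).
Marginals: p(M) = (0.6360, 0.3640), p(N) = (0.5220, 0.4780).
H(M,N) = 1.5301 bits; H(N) = 0.9986 bits.
H(M|N) = 1.5301 − 0.9986 = 0.5315 bits.

0.5315 bits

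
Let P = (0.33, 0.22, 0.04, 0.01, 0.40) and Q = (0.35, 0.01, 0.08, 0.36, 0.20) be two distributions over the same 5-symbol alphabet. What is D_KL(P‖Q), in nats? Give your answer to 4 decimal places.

0.8743 nats

D(P‖Q) = Σ p·ln(p/q).
  0.33·ln(0.33/0.35) = -0.01942
  0.22·ln(0.22/0.01) = 0.68003
  0.04·ln(0.04/0.08) = -0.02773
  0.01·ln(0.01/0.36) = -0.03584
  0.40·ln(0.40/0.20) = 0.27726
D(P‖Q) = 0.8743 nats.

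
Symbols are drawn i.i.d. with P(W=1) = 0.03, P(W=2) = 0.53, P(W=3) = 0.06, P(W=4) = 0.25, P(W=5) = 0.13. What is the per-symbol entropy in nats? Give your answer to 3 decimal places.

1.222 nats

H(W) = −Σ p·ln p.
  −(0.03)·ln(0.03) = 0.1052
  −(0.53)·ln(0.53) = 0.3365
  −(0.06)·ln(0.06) = 0.1688
  −(0.25)·ln(0.25) = 0.3466
  −(0.13)·ln(0.13) = 0.2652
Sum: 0.1052 + 0.3365 + 0.1688 + 0.3466 + 0.2652 = 1.222 nats.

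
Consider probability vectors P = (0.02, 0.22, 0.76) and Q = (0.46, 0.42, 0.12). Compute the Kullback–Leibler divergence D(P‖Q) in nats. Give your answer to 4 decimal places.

1.1979 nats

D(P‖Q) = Σ p·ln(p/q).
  0.02·ln(0.02/0.46) = -0.06271
  0.22·ln(0.22/0.42) = -0.14226
  0.76·ln(0.76/0.12) = 1.40283
D(P‖Q) = 1.1979 nats.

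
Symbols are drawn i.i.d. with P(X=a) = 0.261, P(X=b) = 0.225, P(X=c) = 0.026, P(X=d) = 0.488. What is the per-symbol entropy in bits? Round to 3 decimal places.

H(X) = −Σ p·log₂ p.
  −(0.261)·log₂(0.261) = 0.5058
  −(0.225)·log₂(0.225) = 0.4842
  −(0.026)·log₂(0.026) = 0.1369
  −(0.488)·log₂(0.488) = 0.5051
Sum: 0.5058 + 0.4842 + 0.1369 + 0.5051 = 1.632 bits.

1.632 bits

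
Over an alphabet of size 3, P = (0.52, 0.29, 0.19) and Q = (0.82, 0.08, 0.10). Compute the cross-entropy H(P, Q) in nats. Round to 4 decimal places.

H(P,Q) = −Σ p·ln q.
  −0.52·ln(0.82) = 0.10319
  −0.29·ln(0.08) = 0.73246
  −0.19·ln(0.10) = 0.43749
H(P,Q) = 1.2731 nats.

1.2731 nats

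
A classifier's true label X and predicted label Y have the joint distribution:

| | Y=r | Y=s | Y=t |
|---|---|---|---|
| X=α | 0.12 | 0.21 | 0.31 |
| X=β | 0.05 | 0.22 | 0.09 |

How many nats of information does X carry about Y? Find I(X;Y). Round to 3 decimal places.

0.039 nats

Marginals: p(X) = (0.6400, 0.3600), p(Y) = (0.1700, 0.4300, 0.4000).
I(X;Y) = H(X) + H(Y) − H(X,Y).
H(X) = 0.6534, H(Y) = 1.0307, H(X,Y) = 1.6448.
I(X;Y) = 0.6534 + 1.0307 − 1.6448 = 0.039 nats.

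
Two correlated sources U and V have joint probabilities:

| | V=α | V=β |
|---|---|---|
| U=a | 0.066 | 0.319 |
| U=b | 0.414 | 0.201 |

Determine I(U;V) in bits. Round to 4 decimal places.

0.1837 bits

Marginals: p(U) = (0.3850, 0.6150), p(V) = (0.4800, 0.5200).
I(U;V) = Σ p(x,y)·log₂[p(x,y)/(p(x)p(y))].
  (a,α): 0.066·log₂(0.3571) = -0.09804
  (a,β): 0.319·log₂(1.5934) = 0.21440
  (b,α): 0.414·log₂(1.4024) = 0.20201
  (b,β): 0.201·log₂(0.6285) = -0.13466
Sum = 0.1837 bits.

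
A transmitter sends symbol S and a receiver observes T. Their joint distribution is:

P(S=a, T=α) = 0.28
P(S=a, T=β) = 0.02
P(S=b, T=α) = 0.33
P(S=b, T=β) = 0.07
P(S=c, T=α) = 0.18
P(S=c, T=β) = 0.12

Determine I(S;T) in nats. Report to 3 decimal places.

Marginals: p(S) = (0.3000, 0.4000, 0.3000), p(T) = (0.7900, 0.2100).
I(S;T) = H(S) + H(T) − H(S,T).
H(S) = 1.0889, H(T) = 0.5140, H(S,T) = 1.5498.
I(S;T) = 1.0889 + 0.5140 − 1.5498 = 0.053 nats.

0.053 nats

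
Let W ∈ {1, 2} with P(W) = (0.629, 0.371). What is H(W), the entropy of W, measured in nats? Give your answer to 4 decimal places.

0.6595 nats

H(W) = −Σ p·ln p.
  −(0.629)·ln(0.629) = 0.29162
  −(0.371)·ln(0.371) = 0.36787
Sum: 0.29162 + 0.36787 = 0.6595 nats.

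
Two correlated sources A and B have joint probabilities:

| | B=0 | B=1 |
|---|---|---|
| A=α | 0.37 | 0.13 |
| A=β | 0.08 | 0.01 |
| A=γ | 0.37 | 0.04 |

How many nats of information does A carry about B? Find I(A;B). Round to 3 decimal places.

Marginals: p(A) = (0.5000, 0.0900, 0.4100), p(B) = (0.8200, 0.1800).
I(A;B) = Σ p(x,y)·ln[p(x,y)/(p(x)p(y))].
  (α,0): 0.37·ln(0.9024) = -0.0380
  (α,1): 0.13·ln(1.4444) = 0.0478
  (β,0): 0.08·ln(1.0840) = 0.0065
  (β,1): 0.01·ln(0.6173) = -0.0048
  (γ,0): 0.37·ln(1.1005) = 0.0354
  (γ,1): 0.04·ln(0.5420) = -0.0245
Sum = 0.022 nats.

0.022 nats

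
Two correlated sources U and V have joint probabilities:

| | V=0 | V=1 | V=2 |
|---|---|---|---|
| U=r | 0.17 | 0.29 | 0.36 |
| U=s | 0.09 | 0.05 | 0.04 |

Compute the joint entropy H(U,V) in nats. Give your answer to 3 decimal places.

1.523 nats

H(U,V) = −Σ p(x,y)·ln p(x,y) over all 6 cells.
  cell (r,0): −0.17·ln0.17 = 0.3012
  cell (r,1): −0.29·ln0.29 = 0.3590
  cell (r,2): −0.36·ln0.36 = 0.3678
  cell (s,0): −0.09·ln0.09 = 0.2167
  cell (s,1): −0.05·ln0.05 = 0.1498
  cell (s,2): −0.04·ln0.04 = 0.1288
Sum = 1.523 nats.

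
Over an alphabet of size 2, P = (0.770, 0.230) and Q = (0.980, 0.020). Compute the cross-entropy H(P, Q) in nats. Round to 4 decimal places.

0.9153 nats

H(P,Q) = −Σ p·ln q.
  −0.770·ln(0.980) = 0.01556
  −0.230·ln(0.020) = 0.89977
H(P,Q) = 0.9153 nats.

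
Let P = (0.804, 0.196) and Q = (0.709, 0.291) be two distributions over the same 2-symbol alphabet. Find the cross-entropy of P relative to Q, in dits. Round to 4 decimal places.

0.2252 dits

H(P,Q) = −Σ p·log₁₀ q.
  −0.804·log₁₀(0.709) = 0.12008
  −0.196·log₁₀(0.291) = 0.10508
H(P,Q) = 0.2252 dits.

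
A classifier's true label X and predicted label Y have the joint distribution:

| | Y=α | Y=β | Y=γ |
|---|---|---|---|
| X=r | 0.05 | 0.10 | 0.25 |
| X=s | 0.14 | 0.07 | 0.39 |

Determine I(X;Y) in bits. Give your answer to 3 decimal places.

0.029 bits

Marginals: p(X) = (0.4000, 0.6000), p(Y) = (0.1900, 0.1700, 0.6400).
I(X;Y) = H(X) + H(Y) − H(X,Y).
H(X) = 0.9710, H(Y) = 1.3019, H(X,Y) = 2.2438.
I(X;Y) = 0.9710 + 1.3019 − 2.2438 = 0.029 bits.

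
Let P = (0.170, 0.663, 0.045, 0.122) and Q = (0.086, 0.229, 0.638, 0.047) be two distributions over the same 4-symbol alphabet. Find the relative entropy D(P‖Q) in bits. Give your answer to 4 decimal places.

1.1797 bits

D(P‖Q) = Σ p·log₂(p/q).
  0.170·log₂(0.170/0.086) = 0.16713
  0.663·log₂(0.663/0.229) = 1.01682
  0.045·log₂(0.045/0.638) = -0.17215
  0.122·log₂(0.122/0.047) = 0.16789
D(P‖Q) = 1.1797 bits.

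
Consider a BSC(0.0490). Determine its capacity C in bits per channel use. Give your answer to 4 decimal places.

0.7179 bits

Binary symmetric channel: C = 1 − h₂(ε) where h₂ is the binary entropy function.
h₂(0.0490) = −0.0490·log₂0.0490 − 0.9510·log₂0.9510 = 0.2821.
C = 1 − 0.2821 = 0.7179 bits per channel use.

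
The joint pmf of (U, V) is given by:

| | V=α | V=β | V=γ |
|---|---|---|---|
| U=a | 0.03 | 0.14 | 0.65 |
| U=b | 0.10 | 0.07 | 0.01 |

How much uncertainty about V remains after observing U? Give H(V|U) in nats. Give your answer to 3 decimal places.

Marginals: p(U) = (0.8200, 0.1800), p(V) = (0.1300, 0.2100, 0.6600).
H(V|U) = Σ p(U) · H(V|U=·).
  U=a: p=0.8200, H(V|U=a) = 0.6070
  U=b: p=0.1800, H(V|U=b) = 0.8544
Weighted sum = 0.652 nats.

0.652 nats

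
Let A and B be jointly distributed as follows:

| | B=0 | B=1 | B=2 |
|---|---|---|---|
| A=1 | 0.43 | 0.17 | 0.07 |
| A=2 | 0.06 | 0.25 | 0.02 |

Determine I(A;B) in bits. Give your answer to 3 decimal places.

Marginals: p(A) = (0.6700, 0.3300), p(B) = (0.4900, 0.4200, 0.0900).
I(A;B) = H(A) + H(B) − H(A,B).
H(A) = 0.9149, H(B) = 1.3426, H(A,B) = 2.0831.
I(A;B) = 0.9149 + 1.3426 − 2.0831 = 0.174 bits.

0.174 bits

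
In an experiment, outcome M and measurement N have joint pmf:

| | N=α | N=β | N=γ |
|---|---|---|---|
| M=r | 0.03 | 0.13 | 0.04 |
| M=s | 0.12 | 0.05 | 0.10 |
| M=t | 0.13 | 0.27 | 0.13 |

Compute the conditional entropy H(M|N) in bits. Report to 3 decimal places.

1.368 bits

Marginals: p(M) = (0.2000, 0.2700, 0.5300), p(N) = (0.2800, 0.4500, 0.2700).
H(M|N) = Σ p(N) · H(M|N=·).
  N=α: p=0.2800, H(M|N=α) = 1.3831
  N=β: p=0.4500, H(M|N=β) = 1.3119
  N=γ: p=0.2700, H(M|N=γ) = 1.4466
Weighted sum = 1.368 bits.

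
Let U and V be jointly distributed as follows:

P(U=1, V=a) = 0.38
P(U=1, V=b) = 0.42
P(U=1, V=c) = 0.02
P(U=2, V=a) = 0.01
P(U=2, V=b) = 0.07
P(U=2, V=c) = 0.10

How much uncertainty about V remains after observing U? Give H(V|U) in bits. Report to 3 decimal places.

Chain rule: H(V|U) = H(U,V) − H(U).
Marginals: p(U) = (0.8200, 0.1800), p(V) = (0.3900, 0.4900, 0.1200).
H(U,V) = 1.8362 bits; H(U) = 0.6801 bits.
H(V|U) = 1.8362 − 0.6801 = 1.156 bits.

1.156 bits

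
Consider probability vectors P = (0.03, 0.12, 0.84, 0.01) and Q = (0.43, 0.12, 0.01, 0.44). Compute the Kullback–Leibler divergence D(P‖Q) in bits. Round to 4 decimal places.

D(P‖Q) = Σ p·log₂(p/q).
  0.03·log₂(0.03/0.43) = -0.11524
  0.12·log₂(0.12/0.12) = 0.00000
  0.84·log₂(0.84/0.01) = 5.36955
  0.01·log₂(0.01/0.44) = -0.05459
D(P‖Q) = 5.1997 bits.

5.1997 bits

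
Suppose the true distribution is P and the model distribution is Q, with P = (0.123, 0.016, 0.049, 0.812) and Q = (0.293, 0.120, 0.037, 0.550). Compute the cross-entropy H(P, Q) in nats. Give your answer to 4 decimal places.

0.8319 nats

H(P,Q) = −Σ p·ln q.
  −0.123·ln(0.293) = 0.15099
  −0.016·ln(0.120) = 0.03392
  −0.049·ln(0.037) = 0.16155
  −0.812·ln(0.550) = 0.48544
H(P,Q) = 0.8319 nats.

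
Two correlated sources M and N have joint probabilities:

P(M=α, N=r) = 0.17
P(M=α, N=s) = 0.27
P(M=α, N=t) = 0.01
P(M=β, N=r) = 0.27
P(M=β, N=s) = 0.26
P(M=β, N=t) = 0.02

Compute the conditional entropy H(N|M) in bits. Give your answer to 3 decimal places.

Chain rule: H(N|M) = H(M,N) − H(M).
Marginals: p(M) = (0.4500, 0.5500), p(N) = (0.4400, 0.5300, 0.0300).
H(M,N) = 2.1392 bits; H(M) = 0.9928 bits.
H(N|M) = 2.1392 − 0.9928 = 1.146 bits.

1.146 bits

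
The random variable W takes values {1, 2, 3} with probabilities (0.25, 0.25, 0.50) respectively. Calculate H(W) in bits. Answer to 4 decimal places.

1.5000 bits

H(W) = −Σ p·log₂ p.
  −(0.25)·log₂(0.25) = 0.50000
  −(0.25)·log₂(0.25) = 0.50000
  −(0.50)·log₂(0.50) = 0.50000
Sum: 0.50000 + 0.50000 + 0.50000 = 1.5000 bits.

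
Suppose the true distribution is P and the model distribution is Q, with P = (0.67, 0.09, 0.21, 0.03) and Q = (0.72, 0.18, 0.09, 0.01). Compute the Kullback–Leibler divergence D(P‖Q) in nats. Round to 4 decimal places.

0.1003 nats

D(P‖Q) = Σ p·ln(p/q).
  0.67·ln(0.67/0.72) = -0.04822
  0.09·ln(0.09/0.18) = -0.06238
  0.21·ln(0.21/0.09) = 0.17793
  0.03·ln(0.03/0.01) = 0.03296
D(P‖Q) = 0.1003 nats.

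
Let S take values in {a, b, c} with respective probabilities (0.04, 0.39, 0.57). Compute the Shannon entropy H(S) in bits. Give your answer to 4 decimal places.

1.1778 bits

H(S) = −Σ p·log₂ p.
  −(0.04)·log₂(0.04) = 0.18575
  −(0.39)·log₂(0.39) = 0.52980
  −(0.57)·log₂(0.57) = 0.46225
Sum: 0.18575 + 0.52980 + 0.46225 = 1.1778 bits.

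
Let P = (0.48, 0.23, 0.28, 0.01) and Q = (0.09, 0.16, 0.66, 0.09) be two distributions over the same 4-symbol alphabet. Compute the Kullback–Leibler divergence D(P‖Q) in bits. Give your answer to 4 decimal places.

D(P‖Q) = Σ p·log₂(p/q).
  0.48·log₂(0.48/0.09) = 1.15922
  0.23·log₂(0.23/0.16) = 0.12042
  0.28·log₂(0.28/0.66) = -0.34637
  0.01·log₂(0.01/0.09) = -0.03170
D(P‖Q) = 0.9016 bits.

0.9016 bits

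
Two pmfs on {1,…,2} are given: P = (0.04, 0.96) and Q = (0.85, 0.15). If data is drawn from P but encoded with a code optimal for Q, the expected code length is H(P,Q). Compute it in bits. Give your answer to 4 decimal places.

2.6369 bits

H(P,Q) = −Σ p·log₂ q.
  −0.04·log₂(0.85) = 0.00938
  −0.96·log₂(0.15) = 2.62749
H(P,Q) = 2.6369 bits.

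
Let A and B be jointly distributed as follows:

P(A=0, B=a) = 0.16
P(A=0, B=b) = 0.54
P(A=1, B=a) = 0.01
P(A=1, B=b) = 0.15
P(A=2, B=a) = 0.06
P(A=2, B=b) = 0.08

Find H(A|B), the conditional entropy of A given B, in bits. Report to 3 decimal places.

1.137 bits

Chain rule: H(A|B) = H(A,B) − H(B).
Marginals: p(A) = (0.7000, 0.1600, 0.1400), p(B) = (0.2300, 0.7700).
H(A,B) = 1.9151 bits; H(B) = 0.7780 bits.
H(A|B) = 1.9151 − 0.7780 = 1.137 bits.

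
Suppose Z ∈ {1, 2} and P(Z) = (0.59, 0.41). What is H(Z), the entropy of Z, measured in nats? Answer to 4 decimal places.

H(Z) = −Σ p·ln p.
  −(0.59)·ln(0.59) = 0.31130
  −(0.41)·ln(0.41) = 0.36556
Sum: 0.31130 + 0.36556 = 0.6769 nats.

0.6769 nats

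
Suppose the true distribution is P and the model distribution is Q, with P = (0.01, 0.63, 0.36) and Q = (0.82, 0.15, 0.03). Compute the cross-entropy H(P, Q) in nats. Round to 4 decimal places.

H(P,Q) = −Σ p·ln q.
  −0.01·ln(0.82) = 0.00198
  −0.63·ln(0.15) = 1.19519
  −0.36·ln(0.03) = 1.26236
H(P,Q) = 2.4595 nats.

2.4595 nats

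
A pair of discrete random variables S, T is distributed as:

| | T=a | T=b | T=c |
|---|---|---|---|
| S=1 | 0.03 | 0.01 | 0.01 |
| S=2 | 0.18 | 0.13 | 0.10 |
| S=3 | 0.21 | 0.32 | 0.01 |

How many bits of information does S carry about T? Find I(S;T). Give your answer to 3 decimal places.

0.121 bits

Marginals: p(S) = (0.0500, 0.4100, 0.5400), p(T) = (0.4200, 0.4600, 0.1200).
I(S;T) = H(S) + H(T) − H(S,T).
H(S) = 1.2235, H(T) = 1.4080, H(S,T) = 2.5101.
I(S;T) = 1.2235 + 1.4080 − 2.5101 = 0.121 bits.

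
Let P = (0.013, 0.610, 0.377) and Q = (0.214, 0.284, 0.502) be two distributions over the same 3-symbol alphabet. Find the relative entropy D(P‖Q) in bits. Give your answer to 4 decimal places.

D(P‖Q) = Σ p·log₂(p/q).
  0.013·log₂(0.013/0.214) = -0.05253
  0.610·log₂(0.610/0.284) = 0.67278
  0.377·log₂(0.377/0.502) = -0.15575
D(P‖Q) = 0.4645 bits.

0.4645 bits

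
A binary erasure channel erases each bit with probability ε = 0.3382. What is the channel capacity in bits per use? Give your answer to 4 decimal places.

0.6618 bits

Binary erasure channel: capacity C = 1 − ε.
C = 1 − 0.3382 = 0.6618 bits per channel use.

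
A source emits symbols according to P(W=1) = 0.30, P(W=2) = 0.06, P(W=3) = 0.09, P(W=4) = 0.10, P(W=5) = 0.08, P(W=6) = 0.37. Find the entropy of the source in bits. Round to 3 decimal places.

H(W) = −Σ p·log₂ p.
  −(0.30)·log₂(0.30) = 0.5211
  −(0.06)·log₂(0.06) = 0.2435
  −(0.09)·log₂(0.09) = 0.3127
  −(0.10)·log₂(0.10) = 0.3322
  −(0.08)·log₂(0.08) = 0.2915
  −(0.37)·log₂(0.37) = 0.5307
Sum: 0.5211 + 0.2435 + 0.3127 + 0.3322 + 0.2915 + 0.5307 = 2.232 bits.

2.232 bits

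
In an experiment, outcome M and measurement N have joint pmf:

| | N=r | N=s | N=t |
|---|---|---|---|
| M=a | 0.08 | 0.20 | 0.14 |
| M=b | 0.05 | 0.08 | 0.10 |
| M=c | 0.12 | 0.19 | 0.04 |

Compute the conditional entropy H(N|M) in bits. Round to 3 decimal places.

1.457 bits

Chain rule: H(N|M) = H(M,N) − H(M).
Marginals: p(M) = (0.4200, 0.2300, 0.3500), p(N) = (0.2500, 0.4700, 0.2800).
H(M,N) = 3.0008 bits; H(M) = 1.5434 bits.
H(N|M) = 3.0008 − 1.5434 = 1.457 bits.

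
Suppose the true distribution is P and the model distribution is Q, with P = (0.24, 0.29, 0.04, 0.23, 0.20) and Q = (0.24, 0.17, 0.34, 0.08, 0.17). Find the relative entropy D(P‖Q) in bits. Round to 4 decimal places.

0.4973 bits

D(P‖Q) = Σ p·log₂(p/q).
  0.24·log₂(0.24/0.24) = 0.00000
  0.29·log₂(0.29/0.17) = 0.22345
  0.04·log₂(0.04/0.34) = -0.12350
  0.23·log₂(0.23/0.08) = 0.35042
  0.20·log₂(0.20/0.17) = 0.04689
D(P‖Q) = 0.4973 bits.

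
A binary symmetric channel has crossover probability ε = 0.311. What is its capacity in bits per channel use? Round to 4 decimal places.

Binary symmetric channel: C = 1 − h₂(ε) where h₂ is the binary entropy function.
h₂(0.311) = −0.311·log₂0.311 − 0.689·log₂0.689 = 0.8943.
C = 1 − 0.8943 = 0.1057 bits per channel use.

0.1057 bits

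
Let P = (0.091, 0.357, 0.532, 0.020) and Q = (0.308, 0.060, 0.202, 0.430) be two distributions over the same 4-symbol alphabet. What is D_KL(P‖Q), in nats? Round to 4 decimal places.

0.9795 nats

D(P‖Q) = Σ p·ln(p/q).
  0.091·ln(0.091/0.308) = -0.11095
  0.357·ln(0.357/0.060) = 0.63667
  0.532·ln(0.532/0.202) = 0.51518
  0.020·ln(0.020/0.430) = -0.06136
D(P‖Q) = 0.9795 nats.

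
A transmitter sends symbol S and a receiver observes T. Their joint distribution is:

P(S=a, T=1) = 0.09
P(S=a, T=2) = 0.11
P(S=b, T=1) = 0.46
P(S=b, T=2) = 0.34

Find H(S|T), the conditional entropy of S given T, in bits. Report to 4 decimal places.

0.7147 bits

Marginals: p(S) = (0.2000, 0.8000), p(T) = (0.5500, 0.4500).
H(S|T) = Σ p(T) · H(S|T=·).
  T=1: p=0.5500, H(S|T=1) = 0.6429
  T=2: p=0.4500, H(S|T=2) = 0.8024
Weighted sum = 0.7147 bits.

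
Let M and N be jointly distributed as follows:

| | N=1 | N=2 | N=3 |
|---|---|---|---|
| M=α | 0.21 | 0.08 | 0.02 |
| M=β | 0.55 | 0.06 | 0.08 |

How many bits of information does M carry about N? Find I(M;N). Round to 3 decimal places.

Marginals: p(M) = (0.3100, 0.6900), p(N) = (0.7600, 0.1400, 0.1000).
I(M;N) = Σ p(x,y)·log₂[p(x,y)/(p(x)p(y))].
  (α,1): 0.21·log₂(0.8913) = -0.0348
  (α,2): 0.08·log₂(1.8433) = 0.0706
  (α,3): 0.02·log₂(0.6452) = -0.0126
  (β,1): 0.55·log₂(1.0488) = 0.0378
  (β,2): 0.06·log₂(0.6211) = -0.0412
  (β,3): 0.08·log₂(1.1594) = 0.0171
Sum = 0.037 bits.

0.037 bits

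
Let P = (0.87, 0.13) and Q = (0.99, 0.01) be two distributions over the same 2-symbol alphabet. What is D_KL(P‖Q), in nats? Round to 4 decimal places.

0.2210 nats

D(P‖Q) = Σ p·ln(p/q).
  0.87·ln(0.87/0.99) = -0.11241
  0.13·ln(0.13/0.01) = 0.33344
D(P‖Q) = 0.2210 nats.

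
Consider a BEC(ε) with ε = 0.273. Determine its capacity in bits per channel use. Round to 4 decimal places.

Binary erasure channel: capacity C = 1 − ε.
C = 1 − 0.273 = 0.7270 bits per channel use.

0.7270 bits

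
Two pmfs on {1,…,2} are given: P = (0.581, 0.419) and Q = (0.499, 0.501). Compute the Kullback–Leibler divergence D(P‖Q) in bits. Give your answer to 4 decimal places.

D(P‖Q) = Σ p·log₂(p/q).
  0.581·log₂(0.581/0.499) = 0.12753
  0.419·log₂(0.419/0.501) = -0.10804
D(P‖Q) = 0.0195 bits.

0.0195 bits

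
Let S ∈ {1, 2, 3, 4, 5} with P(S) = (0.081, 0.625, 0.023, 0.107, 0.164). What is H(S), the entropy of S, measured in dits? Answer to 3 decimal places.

0.486 dits

H(S) = −Σ p·log₁₀ p.
  −(0.081)·log₁₀(0.081) = 0.0884
  −(0.625)·log₁₀(0.625) = 0.1276
  −(0.023)·log₁₀(0.023) = 0.0377
  −(0.107)·log₁₀(0.107) = 0.1039
  −(0.164)·log₁₀(0.164) = 0.1288
Sum: 0.0884 + 0.1276 + 0.0377 + 0.1039 + 0.1288 = 0.486 dits.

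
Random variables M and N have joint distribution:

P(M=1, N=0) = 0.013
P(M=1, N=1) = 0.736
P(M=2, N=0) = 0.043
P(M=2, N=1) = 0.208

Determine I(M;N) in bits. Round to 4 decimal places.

0.0509 bits

Marginals: p(M) = (0.7490, 0.2510), p(N) = (0.0560, 0.9440).
I(M;N) = Σ p(x,y)·log₂[p(x,y)/(p(x)p(y))].
  (1,0): 0.013·log₂(0.3099) = -0.02197
  (1,1): 0.736·log₂(1.0409) = 0.04260
  (2,0): 0.043·log₂(3.0592) = 0.06937
  (2,1): 0.208·log₂(0.8778) = -0.03910
Sum = 0.0509 bits.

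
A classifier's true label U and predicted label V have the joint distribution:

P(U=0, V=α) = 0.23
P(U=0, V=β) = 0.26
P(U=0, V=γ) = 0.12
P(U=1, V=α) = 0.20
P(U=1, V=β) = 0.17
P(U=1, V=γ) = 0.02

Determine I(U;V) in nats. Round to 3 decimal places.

Marginals: p(U) = (0.6100, 0.3900), p(V) = (0.4300, 0.4300, 0.1400).
I(U;V) = Σ p(x,y)·ln[p(x,y)/(p(x)p(y))].
  (0,α): 0.23·ln(0.8769) = -0.0302
  (0,β): 0.26·ln(0.9912) = -0.0023
  (0,γ): 0.12·ln(1.4052) = 0.0408
  (1,α): 0.20·ln(1.1926) = 0.0352
  (1,β): 0.17·ln(1.0137) = 0.0023
  (1,γ): 0.02·ln(0.3663) = -0.0201
Sum = 0.026 nats.

0.026 nats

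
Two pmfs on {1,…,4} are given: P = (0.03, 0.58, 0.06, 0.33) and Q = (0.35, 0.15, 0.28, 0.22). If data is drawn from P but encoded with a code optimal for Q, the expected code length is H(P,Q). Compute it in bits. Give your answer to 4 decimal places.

H(P,Q) = −Σ p·log₂ q.
  −0.03·log₂(0.35) = 0.04544
  −0.58·log₂(0.15) = 1.58744
  −0.06·log₂(0.28) = 0.11019
  −0.33·log₂(0.22) = 0.72086
H(P,Q) = 2.4639 bits.

2.4639 bits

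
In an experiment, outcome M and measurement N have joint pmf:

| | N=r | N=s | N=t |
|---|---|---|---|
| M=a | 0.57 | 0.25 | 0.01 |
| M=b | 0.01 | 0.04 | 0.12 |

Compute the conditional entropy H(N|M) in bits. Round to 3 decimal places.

0.990 bits

Chain rule: H(N|M) = H(M,N) − H(M).
Marginals: p(M) = (0.8300, 0.1700), p(N) = (0.5800, 0.2900, 0.1300).
H(M,N) = 1.6479 bits; H(M) = 0.6577 bits.
H(N|M) = 1.6479 − 0.6577 = 0.990 bits.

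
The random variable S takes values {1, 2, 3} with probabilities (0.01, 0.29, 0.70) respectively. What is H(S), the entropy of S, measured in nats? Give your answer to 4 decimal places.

0.6547 nats

H(S) = −Σ p·ln p.
  −(0.01)·ln(0.01) = 0.04605
  −(0.29)·ln(0.29) = 0.35898
  −(0.70)·ln(0.70) = 0.24967
Sum: 0.04605 + 0.35898 + 0.24967 = 0.6547 nats.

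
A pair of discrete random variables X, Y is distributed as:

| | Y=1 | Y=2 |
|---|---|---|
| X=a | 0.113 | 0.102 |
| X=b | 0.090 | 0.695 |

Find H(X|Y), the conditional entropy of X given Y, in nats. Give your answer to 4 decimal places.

0.4443 nats

Chain rule: H(X|Y) = H(X,Y) − H(Y).
Marginals: p(X) = (0.2150, 0.7850), p(Y) = (0.2030, 0.7970).
H(X,Y) = 0.9488 nats; H(Y) = 0.5045 nats.
H(X|Y) = 0.9488 − 0.5045 = 0.4443 nats.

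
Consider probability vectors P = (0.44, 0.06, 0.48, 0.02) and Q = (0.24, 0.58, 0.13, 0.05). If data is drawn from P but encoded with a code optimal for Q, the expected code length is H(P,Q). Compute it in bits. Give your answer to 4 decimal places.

2.4523 bits

H(P,Q) = −Σ p·log₂ q.
  −0.44·log₂(0.24) = 0.90591
  −0.06·log₂(0.58) = 0.04715
  −0.48·log₂(0.13) = 1.41284
  −0.02·log₂(0.05) = 0.08644
H(P,Q) = 2.4523 bits.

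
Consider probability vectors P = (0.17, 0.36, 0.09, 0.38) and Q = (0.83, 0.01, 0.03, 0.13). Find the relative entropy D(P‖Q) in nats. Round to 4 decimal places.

1.5270 nats

D(P‖Q) = Σ p·ln(p/q).
  0.17·ln(0.17/0.83) = -0.26956
  0.36·ln(0.36/0.01) = 1.29007
  0.09·ln(0.09/0.03) = 0.09888
  0.38·ln(0.38/0.13) = 0.40760
D(P‖Q) = 1.5270 nats.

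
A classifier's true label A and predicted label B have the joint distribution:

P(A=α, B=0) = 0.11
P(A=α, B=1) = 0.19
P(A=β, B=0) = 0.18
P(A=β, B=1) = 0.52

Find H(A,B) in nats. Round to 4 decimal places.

1.2070 nats

H(A,B) = −Σ p(x,y)·ln p(x,y) over all 4 cells.
  cell (α,0): −0.11·ln0.11 = 0.24280
  cell (α,1): −0.19·ln0.19 = 0.31554
  cell (β,0): −0.18·ln0.18 = 0.30866
  cell (β,1): −0.52·ln0.52 = 0.34004
Sum = 1.2070 nats.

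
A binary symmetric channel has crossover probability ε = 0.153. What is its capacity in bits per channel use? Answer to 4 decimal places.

Binary symmetric channel: C = 1 − h₂(ε) where h₂ is the binary entropy function.
h₂(0.153) = −0.153·log₂0.153 − 0.847·log₂0.847 = 0.6173.
C = 1 − 0.6173 = 0.3827 bits per channel use.

0.3827 bits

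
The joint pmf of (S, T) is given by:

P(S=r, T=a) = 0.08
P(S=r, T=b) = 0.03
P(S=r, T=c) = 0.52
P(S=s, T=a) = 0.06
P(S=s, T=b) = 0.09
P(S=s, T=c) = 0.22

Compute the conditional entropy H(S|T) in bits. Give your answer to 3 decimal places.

0.885 bits

Chain rule: H(S|T) = H(S,T) − H(T).
Marginals: p(S) = (0.6300, 0.3700), p(T) = (0.1400, 0.1200, 0.7400).
H(S,T) = 1.9706 bits; H(T) = 1.0856 bits.
H(S|T) = 1.9706 − 1.0856 = 0.885 bits.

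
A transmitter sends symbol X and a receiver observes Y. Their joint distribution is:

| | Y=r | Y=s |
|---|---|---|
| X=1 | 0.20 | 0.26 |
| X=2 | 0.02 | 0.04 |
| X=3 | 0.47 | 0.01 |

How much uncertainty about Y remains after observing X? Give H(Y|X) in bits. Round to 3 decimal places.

Marginals: p(X) = (0.4600, 0.0600, 0.4800), p(Y) = (0.6900, 0.3100).
H(Y|X) = Σ p(X) · H(Y|X=·).
  X=1: p=0.4600, H(Y|X=1) = 0.9877
  X=2: p=0.0600, H(Y|X=2) = 0.9183
  X=3: p=0.4800, H(Y|X=3) = 0.1461
Weighted sum = 0.580 bits.

0.580 bits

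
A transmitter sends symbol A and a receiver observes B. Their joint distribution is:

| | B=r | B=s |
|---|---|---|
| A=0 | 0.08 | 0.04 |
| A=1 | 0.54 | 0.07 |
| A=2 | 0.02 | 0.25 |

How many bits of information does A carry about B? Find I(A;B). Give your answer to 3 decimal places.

0.416 bits

Marginals: p(A) = (0.1200, 0.6100, 0.2700), p(B) = (0.6400, 0.3600).
I(A;B) = H(A) + H(B) − H(A,B).
H(A) = 1.3121, H(B) = 0.9427, H(A,B) = 1.8387.
I(A;B) = 1.3121 + 0.9427 − 1.8387 = 0.416 bits.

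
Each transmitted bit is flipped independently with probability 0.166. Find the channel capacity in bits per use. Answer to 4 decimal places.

Binary symmetric channel: C = 1 − h₂(ε) where h₂ is the binary entropy function.
h₂(0.166) = −0.166·log₂0.166 − 0.834·log₂0.834 = 0.6485.
C = 1 − 0.6485 = 0.3515 bits per channel use.

0.3515 bits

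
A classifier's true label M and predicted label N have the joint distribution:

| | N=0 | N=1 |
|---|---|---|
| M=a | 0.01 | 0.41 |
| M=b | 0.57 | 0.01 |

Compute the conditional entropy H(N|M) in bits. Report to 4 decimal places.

0.1411 bits

Marginals: p(M) = (0.4200, 0.5800), p(N) = (0.5800, 0.4200).
H(N|M) = Σ p(M) · H(N|M=·).
  M=a: p=0.4200, H(N|M=a) = 0.1623
  M=b: p=0.5800, H(N|M=b) = 0.1257
Weighted sum = 0.1411 bits.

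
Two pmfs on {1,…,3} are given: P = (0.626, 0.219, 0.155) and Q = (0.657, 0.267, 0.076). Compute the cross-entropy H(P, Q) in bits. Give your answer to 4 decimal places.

H(P,Q) = −Σ p·log₂ q.
  −0.626·log₂(0.657) = 0.37938
  −0.219·log₂(0.267) = 0.41721
  −0.155·log₂(0.076) = 0.57627
H(P,Q) = 1.3729 bits.

1.3729 bits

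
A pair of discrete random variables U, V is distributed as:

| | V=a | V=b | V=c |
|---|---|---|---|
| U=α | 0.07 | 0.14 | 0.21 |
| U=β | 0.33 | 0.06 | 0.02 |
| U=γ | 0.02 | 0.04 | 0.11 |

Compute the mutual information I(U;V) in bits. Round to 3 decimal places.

0.365 bits

Marginals: p(U) = (0.4200, 0.4100, 0.1700), p(V) = (0.4200, 0.2400, 0.3400).
I(U;V) = Σ p(x,y)·log₂[p(x,y)/(p(x)p(y))].
  (α,a): 0.07·log₂(0.3968) = -0.0933
  (α,b): 0.14·log₂(1.3889) = 0.0664
  (α,c): 0.21·log₂(1.4706) = 0.1168
  (β,a): 0.33·log₂(1.9164) = 0.3097
  (β,b): 0.06·log₂(0.6098) = -0.0428
  (β,c): 0.02·log₂(0.1435) = -0.0560
  (γ,a): 0.02·log₂(0.2801) = -0.0367
  (γ,b): 0.04·log₂(0.9804) = -0.0011
  (γ,c): 0.11·log₂(1.9031) = 0.1021
Sum = 0.365 bits.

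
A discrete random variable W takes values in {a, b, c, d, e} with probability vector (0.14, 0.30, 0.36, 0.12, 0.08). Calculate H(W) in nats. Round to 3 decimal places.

H(W) = −Σ p·ln p.
  −(0.14)·ln(0.14) = 0.2753
  −(0.30)·ln(0.30) = 0.3612
  −(0.36)·ln(0.36) = 0.3678
  −(0.12)·ln(0.12) = 0.2544
  −(0.08)·ln(0.08) = 0.2021
Sum: 0.2753 + 0.3612 + 0.3678 + 0.2544 + 0.2021 = 1.461 nats.

1.461 nats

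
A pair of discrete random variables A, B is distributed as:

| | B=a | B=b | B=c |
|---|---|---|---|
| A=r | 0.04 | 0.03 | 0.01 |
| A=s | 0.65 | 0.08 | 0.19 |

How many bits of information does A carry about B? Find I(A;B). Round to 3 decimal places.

Marginals: p(A) = (0.0800, 0.9200), p(B) = (0.6900, 0.1100, 0.2000).
I(A;B) = H(A) + H(B) − H(A,B).
H(A) = 0.4022, H(B) = 1.1841, H(A,B) = 1.5547.
I(A;B) = 0.4022 + 1.1841 − 1.5547 = 0.032 bits.

0.032 bits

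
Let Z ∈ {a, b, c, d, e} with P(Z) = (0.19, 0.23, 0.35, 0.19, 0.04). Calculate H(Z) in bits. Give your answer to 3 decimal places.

H(Z) = −Σ p·log₂ p.
  −(0.19)·log₂(0.19) = 0.4552
  −(0.23)·log₂(0.23) = 0.4877
  −(0.35)·log₂(0.35) = 0.5301
  −(0.19)·log₂(0.19) = 0.4552
  −(0.04)·log₂(0.04) = 0.1858
Sum: 0.4552 + 0.4877 + 0.5301 + 0.4552 + 0.1858 = 2.114 bits.

2.114 bits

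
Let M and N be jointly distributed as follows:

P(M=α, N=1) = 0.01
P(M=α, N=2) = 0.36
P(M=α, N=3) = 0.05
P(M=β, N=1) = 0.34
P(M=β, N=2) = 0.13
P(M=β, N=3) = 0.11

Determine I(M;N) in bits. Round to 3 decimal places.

0.364 bits

Marginals: p(M) = (0.4200, 0.5800), p(N) = (0.3500, 0.4900, 0.1600).
I(M;N) = Σ p(x,y)·log₂[p(x,y)/(p(x)p(y))].
  (α,1): 0.01·log₂(0.0680) = -0.0388
  (α,2): 0.36·log₂(1.7493) = 0.2904
  (α,3): 0.05·log₂(0.7440) = -0.0213
  (β,1): 0.34·log₂(1.6749) = 0.2530
  (β,2): 0.13·log₂(0.4574) = -0.1467
  (β,3): 0.11·log₂(1.1853) = 0.0270
Sum = 0.364 bits.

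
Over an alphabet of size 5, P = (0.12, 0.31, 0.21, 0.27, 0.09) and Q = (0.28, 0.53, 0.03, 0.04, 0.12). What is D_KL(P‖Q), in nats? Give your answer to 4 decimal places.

D(P‖Q) = Σ p·ln(p/q).
  0.12·ln(0.12/0.28) = -0.10168
  0.31·ln(0.31/0.53) = -0.16625
  0.21·ln(0.21/0.03) = 0.40864
  0.27·ln(0.27/0.04) = 0.51558
  0.09·ln(0.09/0.12) = -0.02589
D(P‖Q) = 0.6304 nats.

0.6304 nats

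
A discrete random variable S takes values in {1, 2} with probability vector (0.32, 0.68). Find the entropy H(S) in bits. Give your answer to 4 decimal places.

H(S) = −Σ p·log₂ p.
  −(0.32)·log₂(0.32) = 0.52603
  −(0.68)·log₂(0.68) = 0.37835
Sum: 0.52603 + 0.37835 = 0.9044 bits.

0.9044 bits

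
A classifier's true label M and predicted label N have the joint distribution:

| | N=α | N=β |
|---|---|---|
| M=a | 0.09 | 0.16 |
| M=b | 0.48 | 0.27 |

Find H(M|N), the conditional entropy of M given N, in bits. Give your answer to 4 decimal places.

0.7681 bits

Marginals: p(M) = (0.2500, 0.7500), p(N) = (0.5700, 0.4300).
H(M|N) = Σ p(N) · H(M|N=·).
  N=α: p=0.5700, H(M|N=α) = 0.6292
  N=β: p=0.4300, H(M|N=β) = 0.9523
Weighted sum = 0.7681 bits.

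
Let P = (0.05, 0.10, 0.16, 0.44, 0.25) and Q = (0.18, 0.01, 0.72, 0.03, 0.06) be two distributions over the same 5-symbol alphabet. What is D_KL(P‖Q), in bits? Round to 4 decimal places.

D(P‖Q) = Σ p·log₂(p/q).
  0.05·log₂(0.05/0.18) = -0.09240
  0.10·log₂(0.10/0.01) = 0.33219
  0.16·log₂(0.16/0.72) = -0.34719
  0.44·log₂(0.44/0.03) = 1.70477
  0.25·log₂(0.25/0.06) = 0.51472
D(P‖Q) = 2.1121 bits.

2.1121 bits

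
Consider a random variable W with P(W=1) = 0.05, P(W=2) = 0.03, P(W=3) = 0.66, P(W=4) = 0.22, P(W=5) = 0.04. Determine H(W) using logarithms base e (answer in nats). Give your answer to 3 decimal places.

H(W) = −Σ p·ln p.
  −(0.05)·ln(0.05) = 0.1498
  −(0.03)·ln(0.03) = 0.1052
  −(0.66)·ln(0.66) = 0.2742
  −(0.22)·ln(0.22) = 0.3331
  −(0.04)·ln(0.04) = 0.1288
Sum: 0.1498 + 0.1052 + 0.2742 + 0.3331 + 0.1288 = 0.991 nats.

0.991 nats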